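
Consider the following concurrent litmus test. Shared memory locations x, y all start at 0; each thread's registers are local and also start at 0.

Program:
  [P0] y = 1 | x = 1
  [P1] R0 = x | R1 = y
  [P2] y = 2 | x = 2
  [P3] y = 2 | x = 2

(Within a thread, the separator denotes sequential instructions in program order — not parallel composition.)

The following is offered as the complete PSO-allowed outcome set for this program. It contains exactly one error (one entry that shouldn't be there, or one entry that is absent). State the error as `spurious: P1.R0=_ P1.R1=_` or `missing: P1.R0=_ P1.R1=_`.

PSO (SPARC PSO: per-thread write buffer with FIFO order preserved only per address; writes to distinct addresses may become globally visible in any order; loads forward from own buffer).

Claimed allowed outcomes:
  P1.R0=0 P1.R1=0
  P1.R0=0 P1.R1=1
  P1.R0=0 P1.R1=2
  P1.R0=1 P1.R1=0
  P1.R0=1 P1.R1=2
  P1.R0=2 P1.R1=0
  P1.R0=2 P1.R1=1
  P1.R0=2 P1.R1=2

outcome vector order: (P1.R0,P1.R1)
under PSO → <0 0>; <0 1>; <0 2>; <1 0>; <1 1>; <1 2>; <2 0>; <2 1>; <2 2>
PSO∖claimed = {<1 1>}

missing: P1.R0=1 P1.R1=1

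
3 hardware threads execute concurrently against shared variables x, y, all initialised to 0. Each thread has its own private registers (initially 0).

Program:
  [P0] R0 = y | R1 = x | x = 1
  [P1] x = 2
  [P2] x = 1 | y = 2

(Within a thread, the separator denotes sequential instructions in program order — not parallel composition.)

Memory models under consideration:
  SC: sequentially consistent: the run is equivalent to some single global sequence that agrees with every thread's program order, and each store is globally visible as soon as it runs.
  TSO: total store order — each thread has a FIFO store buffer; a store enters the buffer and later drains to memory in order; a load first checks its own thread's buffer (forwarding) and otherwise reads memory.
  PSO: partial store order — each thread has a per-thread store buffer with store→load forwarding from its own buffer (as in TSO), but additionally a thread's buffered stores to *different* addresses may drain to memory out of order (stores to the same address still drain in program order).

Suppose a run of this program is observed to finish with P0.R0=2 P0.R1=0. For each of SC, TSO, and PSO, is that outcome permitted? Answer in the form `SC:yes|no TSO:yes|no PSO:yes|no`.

outcome vector order: (P0.R0,P0.R1)
SC (5): 00, 01, 02, 21, 22
TSO (5): 00, 01, 02, 21, 22
PSO (6): 00, 01, 02, 20, 21, 22
target 20 ∈ {PSO}

SC:no TSO:no PSO:yes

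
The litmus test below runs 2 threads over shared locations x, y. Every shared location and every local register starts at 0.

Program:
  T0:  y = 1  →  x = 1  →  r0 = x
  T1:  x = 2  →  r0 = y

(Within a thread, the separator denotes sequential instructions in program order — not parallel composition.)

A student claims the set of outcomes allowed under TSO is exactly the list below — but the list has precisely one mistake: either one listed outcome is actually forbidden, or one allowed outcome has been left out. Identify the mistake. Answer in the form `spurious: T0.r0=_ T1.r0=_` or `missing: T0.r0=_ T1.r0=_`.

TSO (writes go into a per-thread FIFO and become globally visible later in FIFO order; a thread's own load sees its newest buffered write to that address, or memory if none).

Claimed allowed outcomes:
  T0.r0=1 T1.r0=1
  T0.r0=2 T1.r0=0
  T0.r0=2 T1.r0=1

outcome vector order: (T0.r0,T1.r0)
under TSO → (1,0) (1,1) (2,0) (2,1)
TSO∖claimed = {(1,0)}

missing: T0.r0=1 T1.r0=0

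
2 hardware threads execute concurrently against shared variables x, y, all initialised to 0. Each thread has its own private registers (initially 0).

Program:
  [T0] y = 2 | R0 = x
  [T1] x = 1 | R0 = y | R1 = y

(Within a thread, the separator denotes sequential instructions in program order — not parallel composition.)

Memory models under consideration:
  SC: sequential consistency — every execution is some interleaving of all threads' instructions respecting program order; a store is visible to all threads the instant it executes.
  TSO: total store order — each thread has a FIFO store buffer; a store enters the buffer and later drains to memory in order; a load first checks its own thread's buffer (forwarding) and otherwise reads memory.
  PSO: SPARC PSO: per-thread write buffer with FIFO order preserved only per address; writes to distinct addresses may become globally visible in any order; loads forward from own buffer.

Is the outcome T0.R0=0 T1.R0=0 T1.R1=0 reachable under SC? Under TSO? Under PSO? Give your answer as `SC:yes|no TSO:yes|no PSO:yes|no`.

SC:no TSO:yes PSO:yes

outcome vector order: (T0.R0,T1.R0,T1.R1)
SC: 4 outcomes — {0/2/2, 1/0/0, 1/0/2, 1/2/2}
TSO: 6 outcomes — {0/0/0, 0/0/2, 0/2/2, 1/0/0, 1/0/2, 1/2/2}
PSO: 6 outcomes — {0/0/0, 0/0/2, 0/2/2, 1/0/0, 1/0/2, 1/2/2}
target 0/0/0 ∈ {TSO,PSO}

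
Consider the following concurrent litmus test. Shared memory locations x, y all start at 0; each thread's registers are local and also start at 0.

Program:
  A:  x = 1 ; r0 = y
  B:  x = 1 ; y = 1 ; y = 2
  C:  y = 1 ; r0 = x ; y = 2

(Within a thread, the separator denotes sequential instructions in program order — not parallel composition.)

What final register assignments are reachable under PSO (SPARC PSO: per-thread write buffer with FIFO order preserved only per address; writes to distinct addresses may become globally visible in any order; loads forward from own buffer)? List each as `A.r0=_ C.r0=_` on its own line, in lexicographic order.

A.r0=0 C.r0=0
A.r0=0 C.r0=1
A.r0=1 C.r0=0
A.r0=1 C.r0=1
A.r0=2 C.r0=0
A.r0=2 C.r0=1

outcome vector order: (A.r0,C.r0)
|PSO outcomes| = 6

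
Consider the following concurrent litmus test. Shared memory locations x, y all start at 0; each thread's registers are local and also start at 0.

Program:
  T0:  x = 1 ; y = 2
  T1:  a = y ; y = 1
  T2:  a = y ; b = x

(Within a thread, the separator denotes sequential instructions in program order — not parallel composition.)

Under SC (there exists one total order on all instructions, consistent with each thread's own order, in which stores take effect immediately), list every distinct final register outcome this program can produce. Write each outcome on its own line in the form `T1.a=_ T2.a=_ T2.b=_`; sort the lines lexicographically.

T1.a=0 T2.a=0 T2.b=0
T1.a=0 T2.a=0 T2.b=1
T1.a=0 T2.a=1 T2.b=0
T1.a=0 T2.a=1 T2.b=1
T1.a=0 T2.a=2 T2.b=1
T1.a=2 T2.a=0 T2.b=0
T1.a=2 T2.a=0 T2.b=1
T1.a=2 T2.a=1 T2.b=1
T1.a=2 T2.a=2 T2.b=1

outcome vector order: (T1.a,T2.a,T2.b)
|SC outcomes| = 9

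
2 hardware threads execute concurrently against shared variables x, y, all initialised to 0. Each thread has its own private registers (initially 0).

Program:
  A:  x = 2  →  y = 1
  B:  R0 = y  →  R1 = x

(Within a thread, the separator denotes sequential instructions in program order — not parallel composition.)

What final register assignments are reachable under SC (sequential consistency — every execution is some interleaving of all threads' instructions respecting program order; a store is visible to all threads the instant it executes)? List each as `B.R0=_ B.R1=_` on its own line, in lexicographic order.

B.R0=0 B.R1=0
B.R0=0 B.R1=2
B.R0=1 B.R1=2

outcome vector order: (B.R0,B.R1)
|SC outcomes| = 3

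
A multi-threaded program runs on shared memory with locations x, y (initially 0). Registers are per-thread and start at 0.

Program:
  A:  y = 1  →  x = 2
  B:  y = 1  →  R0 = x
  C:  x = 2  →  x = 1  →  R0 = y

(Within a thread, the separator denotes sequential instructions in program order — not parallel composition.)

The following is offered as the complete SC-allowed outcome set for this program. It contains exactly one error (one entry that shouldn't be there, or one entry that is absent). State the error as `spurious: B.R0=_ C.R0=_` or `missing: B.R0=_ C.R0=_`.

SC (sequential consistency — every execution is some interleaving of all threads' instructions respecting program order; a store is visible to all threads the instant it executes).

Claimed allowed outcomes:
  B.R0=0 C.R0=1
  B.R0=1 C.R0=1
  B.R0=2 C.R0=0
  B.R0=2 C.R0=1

missing: B.R0=1 C.R0=0

outcome vector order: (B.R0,C.R0)
under SC → 01 10 11 20 21
SC∖claimed = {10}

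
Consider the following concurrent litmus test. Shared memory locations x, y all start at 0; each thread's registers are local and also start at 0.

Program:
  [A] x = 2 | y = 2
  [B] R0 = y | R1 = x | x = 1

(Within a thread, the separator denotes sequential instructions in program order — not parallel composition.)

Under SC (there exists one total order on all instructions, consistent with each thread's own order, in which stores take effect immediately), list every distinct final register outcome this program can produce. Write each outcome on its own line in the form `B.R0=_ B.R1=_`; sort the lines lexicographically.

outcome vector order: (B.R0,B.R1)
|SC outcomes| = 3

B.R0=0 B.R1=0
B.R0=0 B.R1=2
B.R0=2 B.R1=2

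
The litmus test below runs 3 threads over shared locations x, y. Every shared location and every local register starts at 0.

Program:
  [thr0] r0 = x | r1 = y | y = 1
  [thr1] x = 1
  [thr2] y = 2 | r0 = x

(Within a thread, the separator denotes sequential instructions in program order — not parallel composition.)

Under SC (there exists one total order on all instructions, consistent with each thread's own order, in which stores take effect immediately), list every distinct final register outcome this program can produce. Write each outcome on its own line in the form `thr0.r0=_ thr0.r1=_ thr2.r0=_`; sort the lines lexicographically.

thr0.r0=0 thr0.r1=0 thr2.r0=0
thr0.r0=0 thr0.r1=0 thr2.r0=1
thr0.r0=0 thr0.r1=2 thr2.r0=0
thr0.r0=0 thr0.r1=2 thr2.r0=1
thr0.r0=1 thr0.r1=0 thr2.r0=1
thr0.r0=1 thr0.r1=2 thr2.r0=0
thr0.r0=1 thr0.r1=2 thr2.r0=1

outcome vector order: (thr0.r0,thr0.r1,thr2.r0)
|SC outcomes| = 7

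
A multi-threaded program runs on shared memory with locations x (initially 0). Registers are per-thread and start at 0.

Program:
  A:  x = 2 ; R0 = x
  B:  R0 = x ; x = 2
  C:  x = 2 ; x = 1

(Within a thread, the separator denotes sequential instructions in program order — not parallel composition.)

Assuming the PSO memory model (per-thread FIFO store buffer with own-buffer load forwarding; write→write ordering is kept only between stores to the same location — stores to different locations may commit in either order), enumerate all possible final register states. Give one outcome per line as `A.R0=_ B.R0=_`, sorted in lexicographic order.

A.R0=1 B.R0=0
A.R0=1 B.R0=1
A.R0=1 B.R0=2
A.R0=2 B.R0=0
A.R0=2 B.R0=1
A.R0=2 B.R0=2

outcome vector order: (A.R0,B.R0)
|PSO outcomes| = 6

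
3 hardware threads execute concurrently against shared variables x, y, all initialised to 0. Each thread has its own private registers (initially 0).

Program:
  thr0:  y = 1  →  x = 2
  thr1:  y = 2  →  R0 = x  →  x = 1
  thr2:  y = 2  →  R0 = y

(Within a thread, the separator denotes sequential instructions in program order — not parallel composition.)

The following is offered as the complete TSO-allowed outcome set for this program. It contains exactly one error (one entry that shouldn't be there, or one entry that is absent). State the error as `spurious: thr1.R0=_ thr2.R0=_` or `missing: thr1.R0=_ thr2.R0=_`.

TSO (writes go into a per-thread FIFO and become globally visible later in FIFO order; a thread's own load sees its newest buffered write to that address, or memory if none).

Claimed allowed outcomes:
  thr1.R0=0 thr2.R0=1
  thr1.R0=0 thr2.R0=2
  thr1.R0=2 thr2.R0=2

missing: thr1.R0=2 thr2.R0=1

outcome vector order: (thr1.R0,thr2.R0)
TSO (4): 01, 02, 21, 22
TSO∖claimed = {21}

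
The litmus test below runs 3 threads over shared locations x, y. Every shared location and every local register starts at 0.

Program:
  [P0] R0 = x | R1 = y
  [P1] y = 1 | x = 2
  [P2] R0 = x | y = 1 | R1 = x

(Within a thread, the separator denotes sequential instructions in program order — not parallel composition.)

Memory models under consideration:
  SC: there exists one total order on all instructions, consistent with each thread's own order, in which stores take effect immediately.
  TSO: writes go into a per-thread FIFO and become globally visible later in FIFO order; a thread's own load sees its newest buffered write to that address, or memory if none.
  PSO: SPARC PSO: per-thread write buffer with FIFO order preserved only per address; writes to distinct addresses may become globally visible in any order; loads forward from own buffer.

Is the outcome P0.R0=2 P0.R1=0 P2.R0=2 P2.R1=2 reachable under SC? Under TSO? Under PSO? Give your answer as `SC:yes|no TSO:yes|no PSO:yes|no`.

SC:no TSO:no PSO:yes

outcome vector order: (P0.R0,P0.R1,P2.R0,P2.R1)
under SC → (0,0,0,0) (0,0,0,2) (0,0,2,2) (0,1,0,0) (0,1,0,2) (0,1,2,2) (2,1,0,0) (2,1,0,2) (2,1,2,2)
under TSO → (0,0,0,0) (0,0,0,2) (0,0,2,2) (0,1,0,0) (0,1,0,2) (0,1,2,2) (2,1,0,0) (2,1,0,2) (2,1,2,2)
under PSO → (0,0,0,0) (0,0,0,2) (0,0,2,2) (0,1,0,0) (0,1,0,2) (0,1,2,2) (2,0,0,0) (2,0,0,2) (2,0,2,2) (2,1,0,0) (2,1,0,2) (2,1,2,2)
target (2,0,2,2) ∈ {PSO}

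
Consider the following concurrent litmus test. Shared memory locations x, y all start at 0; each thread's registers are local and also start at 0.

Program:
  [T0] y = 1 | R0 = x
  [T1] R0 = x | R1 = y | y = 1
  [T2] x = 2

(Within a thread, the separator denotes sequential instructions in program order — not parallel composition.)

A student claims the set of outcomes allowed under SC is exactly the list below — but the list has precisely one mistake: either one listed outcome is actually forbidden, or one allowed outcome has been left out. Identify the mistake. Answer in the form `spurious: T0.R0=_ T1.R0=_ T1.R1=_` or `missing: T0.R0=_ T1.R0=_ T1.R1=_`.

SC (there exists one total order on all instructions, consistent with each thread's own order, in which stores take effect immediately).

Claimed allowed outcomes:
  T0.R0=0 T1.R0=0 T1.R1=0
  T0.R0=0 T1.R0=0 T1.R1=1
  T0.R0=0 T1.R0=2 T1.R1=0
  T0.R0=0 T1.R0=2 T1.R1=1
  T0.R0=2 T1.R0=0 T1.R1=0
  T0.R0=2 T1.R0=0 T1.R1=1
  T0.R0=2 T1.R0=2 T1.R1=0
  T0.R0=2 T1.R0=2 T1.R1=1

outcome vector order: (T0.R0,T1.R0,T1.R1)
SC (7): (0,0,0); (0,0,1); (0,2,1); (2,0,0); (2,0,1); (2,2,0); (2,2,1)
claimed∖SC = {(0,2,0)}

spurious: T0.R0=0 T1.R0=2 T1.R1=0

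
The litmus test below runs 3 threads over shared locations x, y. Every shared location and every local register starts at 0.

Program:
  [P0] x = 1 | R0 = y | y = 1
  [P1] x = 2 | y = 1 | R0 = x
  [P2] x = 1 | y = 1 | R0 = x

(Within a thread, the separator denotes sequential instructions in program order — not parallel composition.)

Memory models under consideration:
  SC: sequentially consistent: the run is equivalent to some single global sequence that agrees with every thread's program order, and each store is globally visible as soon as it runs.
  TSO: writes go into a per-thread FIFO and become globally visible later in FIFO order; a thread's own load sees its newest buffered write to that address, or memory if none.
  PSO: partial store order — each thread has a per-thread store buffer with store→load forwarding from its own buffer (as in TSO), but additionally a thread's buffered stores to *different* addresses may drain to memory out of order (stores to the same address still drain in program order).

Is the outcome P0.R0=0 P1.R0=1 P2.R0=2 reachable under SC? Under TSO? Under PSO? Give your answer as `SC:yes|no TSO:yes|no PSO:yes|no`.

SC:no TSO:yes PSO:yes

outcome vector order: (P0.R0,P1.R0,P2.R0)
[SC] allowed = {(0,1,1), (0,2,1), (0,2,2), (1,1,1), (1,1,2), (1,2,1), (1,2,2)}
[TSO] allowed = {(0,1,1), (0,1,2), (0,2,1), (0,2,2), (1,1,1), (1,1,2), (1,2,1), (1,2,2)}
[PSO] allowed = {(0,1,1), (0,1,2), (0,2,1), (0,2,2), (1,1,1), (1,1,2), (1,2,1), (1,2,2)}
target (0,1,2) ∈ {TSO,PSO}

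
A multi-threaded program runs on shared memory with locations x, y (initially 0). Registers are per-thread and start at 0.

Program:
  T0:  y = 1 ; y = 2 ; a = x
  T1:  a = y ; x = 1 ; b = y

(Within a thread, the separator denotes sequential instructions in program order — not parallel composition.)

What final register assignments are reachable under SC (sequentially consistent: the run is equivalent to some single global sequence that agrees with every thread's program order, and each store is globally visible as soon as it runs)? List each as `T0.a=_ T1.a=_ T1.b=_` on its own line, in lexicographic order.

outcome vector order: (T0.a,T1.a,T1.b)
|SC outcomes| = 9

T0.a=0 T1.a=0 T1.b=2
T0.a=0 T1.a=1 T1.b=2
T0.a=0 T1.a=2 T1.b=2
T0.a=1 T1.a=0 T1.b=0
T0.a=1 T1.a=0 T1.b=1
T0.a=1 T1.a=0 T1.b=2
T0.a=1 T1.a=1 T1.b=1
T0.a=1 T1.a=1 T1.b=2
T0.a=1 T1.a=2 T1.b=2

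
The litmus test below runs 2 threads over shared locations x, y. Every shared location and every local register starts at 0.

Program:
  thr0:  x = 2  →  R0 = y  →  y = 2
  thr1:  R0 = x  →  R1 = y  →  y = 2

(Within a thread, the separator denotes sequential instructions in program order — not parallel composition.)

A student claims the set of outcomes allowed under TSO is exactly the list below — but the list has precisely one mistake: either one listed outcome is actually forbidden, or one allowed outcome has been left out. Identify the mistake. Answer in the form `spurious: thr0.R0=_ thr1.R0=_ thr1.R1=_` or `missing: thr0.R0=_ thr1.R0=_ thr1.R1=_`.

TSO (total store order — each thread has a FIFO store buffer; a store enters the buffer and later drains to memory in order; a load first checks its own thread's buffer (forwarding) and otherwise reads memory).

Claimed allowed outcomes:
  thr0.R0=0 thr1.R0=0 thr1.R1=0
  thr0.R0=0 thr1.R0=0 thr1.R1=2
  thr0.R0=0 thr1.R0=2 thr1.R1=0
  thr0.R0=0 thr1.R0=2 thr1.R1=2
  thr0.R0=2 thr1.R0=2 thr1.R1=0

missing: thr0.R0=2 thr1.R0=0 thr1.R1=0

outcome vector order: (thr0.R0,thr1.R0,thr1.R1)
TSO (6): (0,0,0), (0,0,2), (0,2,0), (0,2,2), (2,0,0), (2,2,0)
TSO∖claimed = {(2,0,0)}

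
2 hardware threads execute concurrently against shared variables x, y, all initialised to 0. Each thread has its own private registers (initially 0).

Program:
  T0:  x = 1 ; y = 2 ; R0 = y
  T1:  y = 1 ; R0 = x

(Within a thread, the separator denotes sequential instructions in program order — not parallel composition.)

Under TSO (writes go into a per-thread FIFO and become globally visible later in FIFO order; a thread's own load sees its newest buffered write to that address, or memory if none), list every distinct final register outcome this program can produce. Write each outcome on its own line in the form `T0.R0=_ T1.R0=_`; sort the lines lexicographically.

outcome vector order: (T0.R0,T1.R0)
|TSO outcomes| = 4

T0.R0=1 T1.R0=0
T0.R0=1 T1.R0=1
T0.R0=2 T1.R0=0
T0.R0=2 T1.R0=1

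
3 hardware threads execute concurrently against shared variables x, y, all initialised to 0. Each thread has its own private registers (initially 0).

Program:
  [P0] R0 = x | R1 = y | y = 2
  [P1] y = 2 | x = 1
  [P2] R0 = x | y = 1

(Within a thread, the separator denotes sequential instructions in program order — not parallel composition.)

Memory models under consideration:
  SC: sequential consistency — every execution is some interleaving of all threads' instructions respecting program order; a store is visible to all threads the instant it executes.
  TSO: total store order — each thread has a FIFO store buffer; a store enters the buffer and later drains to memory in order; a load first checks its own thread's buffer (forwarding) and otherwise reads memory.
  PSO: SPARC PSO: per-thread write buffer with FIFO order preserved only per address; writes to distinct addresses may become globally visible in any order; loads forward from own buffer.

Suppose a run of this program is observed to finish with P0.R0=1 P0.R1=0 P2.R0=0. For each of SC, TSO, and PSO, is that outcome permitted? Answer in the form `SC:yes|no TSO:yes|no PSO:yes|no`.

SC:no TSO:no PSO:yes

outcome vector order: (P0.R0,P0.R1,P2.R0)
SC: 10 outcomes — {(0,0,0), (0,0,1), (0,1,0), (0,1,1), (0,2,0), (0,2,1), (1,1,0), (1,1,1), (1,2,0), (1,2,1)}
TSO: 10 outcomes — {(0,0,0), (0,0,1), (0,1,0), (0,1,1), (0,2,0), (0,2,1), (1,1,0), (1,1,1), (1,2,0), (1,2,1)}
PSO: 12 outcomes — {(0,0,0), (0,0,1), (0,1,0), (0,1,1), (0,2,0), (0,2,1), (1,0,0), (1,0,1), (1,1,0), (1,1,1), (1,2,0), (1,2,1)}
target (1,0,0) ∈ {PSO}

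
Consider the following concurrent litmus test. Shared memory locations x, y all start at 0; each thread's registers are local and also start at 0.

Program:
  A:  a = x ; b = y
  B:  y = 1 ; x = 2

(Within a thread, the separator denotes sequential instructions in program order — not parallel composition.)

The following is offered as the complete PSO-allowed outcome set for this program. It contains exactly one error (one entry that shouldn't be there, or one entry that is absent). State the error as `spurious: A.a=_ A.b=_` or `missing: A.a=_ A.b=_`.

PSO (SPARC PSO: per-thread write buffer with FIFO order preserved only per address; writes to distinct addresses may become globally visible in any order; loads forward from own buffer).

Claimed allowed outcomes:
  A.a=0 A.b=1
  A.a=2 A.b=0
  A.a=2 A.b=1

missing: A.a=0 A.b=0

outcome vector order: (A.a,A.b)
PSO (4): (0,0), (0,1), (2,0), (2,1)
PSO∖claimed = {(0,0)}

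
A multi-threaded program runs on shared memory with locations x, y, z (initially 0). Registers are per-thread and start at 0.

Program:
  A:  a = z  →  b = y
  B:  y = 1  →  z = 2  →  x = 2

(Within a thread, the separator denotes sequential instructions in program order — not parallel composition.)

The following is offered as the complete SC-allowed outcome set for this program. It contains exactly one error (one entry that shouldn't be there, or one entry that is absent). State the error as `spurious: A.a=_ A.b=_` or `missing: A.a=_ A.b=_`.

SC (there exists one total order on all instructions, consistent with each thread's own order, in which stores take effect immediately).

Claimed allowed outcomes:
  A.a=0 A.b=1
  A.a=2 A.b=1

outcome vector order: (A.a,A.b)
SC: 3 outcomes — {(0,0), (0,1), (2,1)}
SC∖claimed = {(0,0)}

missing: A.a=0 A.b=0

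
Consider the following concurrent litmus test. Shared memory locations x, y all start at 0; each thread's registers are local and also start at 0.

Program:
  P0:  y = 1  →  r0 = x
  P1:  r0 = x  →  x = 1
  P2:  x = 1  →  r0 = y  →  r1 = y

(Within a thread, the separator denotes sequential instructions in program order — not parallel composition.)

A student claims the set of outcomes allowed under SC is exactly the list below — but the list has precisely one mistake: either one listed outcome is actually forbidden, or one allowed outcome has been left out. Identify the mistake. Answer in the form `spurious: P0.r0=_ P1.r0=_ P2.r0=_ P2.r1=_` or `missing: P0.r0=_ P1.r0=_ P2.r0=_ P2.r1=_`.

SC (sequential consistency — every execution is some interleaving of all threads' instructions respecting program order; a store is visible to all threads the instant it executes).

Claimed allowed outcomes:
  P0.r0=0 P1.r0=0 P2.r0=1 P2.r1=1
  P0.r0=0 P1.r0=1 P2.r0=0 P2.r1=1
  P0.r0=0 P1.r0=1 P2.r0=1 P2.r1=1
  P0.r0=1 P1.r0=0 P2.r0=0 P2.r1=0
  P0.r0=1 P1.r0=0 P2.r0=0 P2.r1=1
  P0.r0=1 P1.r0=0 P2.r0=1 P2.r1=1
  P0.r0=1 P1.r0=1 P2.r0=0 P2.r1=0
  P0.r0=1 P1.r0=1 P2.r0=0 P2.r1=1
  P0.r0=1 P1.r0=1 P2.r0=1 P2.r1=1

spurious: P0.r0=0 P1.r0=1 P2.r0=0 P2.r1=1

outcome vector order: (P0.r0,P1.r0,P2.r0,P2.r1)
SC (8): 0/0/1/1, 0/1/1/1, 1/0/0/0, 1/0/0/1, 1/0/1/1, 1/1/0/0, 1/1/0/1, 1/1/1/1
claimed∖SC = {0/1/0/1}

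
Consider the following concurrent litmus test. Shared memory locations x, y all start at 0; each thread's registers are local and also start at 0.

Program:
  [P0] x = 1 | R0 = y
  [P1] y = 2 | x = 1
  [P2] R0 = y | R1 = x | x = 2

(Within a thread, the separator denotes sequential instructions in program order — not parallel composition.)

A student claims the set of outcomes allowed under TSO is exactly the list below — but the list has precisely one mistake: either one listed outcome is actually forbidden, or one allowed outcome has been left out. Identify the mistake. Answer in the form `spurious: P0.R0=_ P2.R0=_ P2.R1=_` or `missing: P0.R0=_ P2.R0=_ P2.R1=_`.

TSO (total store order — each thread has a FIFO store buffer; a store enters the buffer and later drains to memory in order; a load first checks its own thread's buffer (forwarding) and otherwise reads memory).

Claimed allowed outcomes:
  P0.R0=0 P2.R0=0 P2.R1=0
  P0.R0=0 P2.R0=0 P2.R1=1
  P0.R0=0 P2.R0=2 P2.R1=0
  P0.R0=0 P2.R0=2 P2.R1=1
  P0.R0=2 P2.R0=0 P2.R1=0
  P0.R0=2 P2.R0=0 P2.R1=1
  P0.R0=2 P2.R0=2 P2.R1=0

outcome vector order: (P0.R0,P2.R0,P2.R1)
TSO (8): <0 0 0>, <0 0 1>, <0 2 0>, <0 2 1>, <2 0 0>, <2 0 1>, <2 2 0>, <2 2 1>
TSO∖claimed = {<2 2 1>}

missing: P0.R0=2 P2.R0=2 P2.R1=1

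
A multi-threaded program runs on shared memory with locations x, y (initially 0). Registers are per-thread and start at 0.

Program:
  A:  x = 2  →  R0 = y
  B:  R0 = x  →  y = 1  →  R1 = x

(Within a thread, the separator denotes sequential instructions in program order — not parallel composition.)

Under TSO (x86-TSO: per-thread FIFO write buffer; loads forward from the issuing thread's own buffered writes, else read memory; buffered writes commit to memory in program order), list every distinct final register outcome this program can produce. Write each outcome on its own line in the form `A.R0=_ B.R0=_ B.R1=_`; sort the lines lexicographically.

outcome vector order: (A.R0,B.R0,B.R1)
|TSO outcomes| = 6

A.R0=0 B.R0=0 B.R1=0
A.R0=0 B.R0=0 B.R1=2
A.R0=0 B.R0=2 B.R1=2
A.R0=1 B.R0=0 B.R1=0
A.R0=1 B.R0=0 B.R1=2
A.R0=1 B.R0=2 B.R1=2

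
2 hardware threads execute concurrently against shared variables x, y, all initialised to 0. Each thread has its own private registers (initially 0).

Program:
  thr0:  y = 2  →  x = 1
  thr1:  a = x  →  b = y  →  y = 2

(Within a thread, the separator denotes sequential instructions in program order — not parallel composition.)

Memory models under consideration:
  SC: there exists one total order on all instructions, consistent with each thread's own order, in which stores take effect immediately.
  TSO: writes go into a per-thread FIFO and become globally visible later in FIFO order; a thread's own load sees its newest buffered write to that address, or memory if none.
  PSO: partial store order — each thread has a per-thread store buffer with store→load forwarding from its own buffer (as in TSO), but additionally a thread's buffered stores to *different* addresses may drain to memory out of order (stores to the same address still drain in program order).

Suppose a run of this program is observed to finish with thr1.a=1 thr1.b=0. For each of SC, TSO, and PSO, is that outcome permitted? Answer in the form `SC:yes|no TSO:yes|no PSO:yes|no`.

SC:no TSO:no PSO:yes

outcome vector order: (thr1.a,thr1.b)
SC (3): <0 0>, <0 2>, <1 2>
TSO (3): <0 0>, <0 2>, <1 2>
PSO (4): <0 0>, <0 2>, <1 0>, <1 2>
target <1 0> ∈ {PSO}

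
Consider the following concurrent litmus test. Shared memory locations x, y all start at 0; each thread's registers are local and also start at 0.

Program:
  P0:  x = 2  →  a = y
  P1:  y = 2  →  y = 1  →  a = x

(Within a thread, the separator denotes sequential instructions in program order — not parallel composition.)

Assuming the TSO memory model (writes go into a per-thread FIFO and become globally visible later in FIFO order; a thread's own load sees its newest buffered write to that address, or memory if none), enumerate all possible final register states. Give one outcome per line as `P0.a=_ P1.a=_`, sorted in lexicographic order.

P0.a=0 P1.a=0
P0.a=0 P1.a=2
P0.a=1 P1.a=0
P0.a=1 P1.a=2
P0.a=2 P1.a=0
P0.a=2 P1.a=2

outcome vector order: (P0.a,P1.a)
|TSO outcomes| = 6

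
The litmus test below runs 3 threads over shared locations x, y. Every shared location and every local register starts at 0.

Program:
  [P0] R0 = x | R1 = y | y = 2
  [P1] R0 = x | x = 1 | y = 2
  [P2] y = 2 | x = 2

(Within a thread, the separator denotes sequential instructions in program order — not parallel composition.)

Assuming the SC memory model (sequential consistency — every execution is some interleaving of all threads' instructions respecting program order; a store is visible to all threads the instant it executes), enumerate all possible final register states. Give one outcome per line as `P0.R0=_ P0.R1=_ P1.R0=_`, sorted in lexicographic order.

outcome vector order: (P0.R0,P0.R1,P1.R0)
|SC outcomes| = 9

P0.R0=0 P0.R1=0 P1.R0=0
P0.R0=0 P0.R1=0 P1.R0=2
P0.R0=0 P0.R1=2 P1.R0=0
P0.R0=0 P0.R1=2 P1.R0=2
P0.R0=1 P0.R1=0 P1.R0=0
P0.R0=1 P0.R1=2 P1.R0=0
P0.R0=1 P0.R1=2 P1.R0=2
P0.R0=2 P0.R1=2 P1.R0=0
P0.R0=2 P0.R1=2 P1.R0=2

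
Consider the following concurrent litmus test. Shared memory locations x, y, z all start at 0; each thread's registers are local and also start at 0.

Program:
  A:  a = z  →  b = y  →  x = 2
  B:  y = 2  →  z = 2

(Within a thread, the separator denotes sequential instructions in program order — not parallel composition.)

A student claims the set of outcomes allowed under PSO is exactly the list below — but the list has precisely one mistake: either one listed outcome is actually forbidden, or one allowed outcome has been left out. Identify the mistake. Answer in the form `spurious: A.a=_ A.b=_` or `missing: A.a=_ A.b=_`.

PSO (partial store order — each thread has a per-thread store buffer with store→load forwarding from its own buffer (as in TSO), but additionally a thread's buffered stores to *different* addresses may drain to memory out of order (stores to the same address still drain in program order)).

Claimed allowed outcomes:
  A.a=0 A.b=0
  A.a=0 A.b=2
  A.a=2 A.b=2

outcome vector order: (A.a,A.b)
[PSO] allowed = {(0,0), (0,2), (2,0), (2,2)}
PSO∖claimed = {(2,0)}

missing: A.a=2 A.b=0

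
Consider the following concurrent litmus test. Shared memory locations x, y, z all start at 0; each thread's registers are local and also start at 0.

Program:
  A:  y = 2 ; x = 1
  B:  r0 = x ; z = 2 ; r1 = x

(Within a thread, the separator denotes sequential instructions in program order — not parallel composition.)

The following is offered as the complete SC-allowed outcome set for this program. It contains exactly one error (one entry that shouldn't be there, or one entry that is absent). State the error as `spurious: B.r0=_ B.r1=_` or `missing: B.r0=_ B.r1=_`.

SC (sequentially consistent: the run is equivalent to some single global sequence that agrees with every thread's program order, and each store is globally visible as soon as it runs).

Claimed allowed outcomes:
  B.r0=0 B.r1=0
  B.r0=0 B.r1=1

missing: B.r0=1 B.r1=1

outcome vector order: (B.r0,B.r1)
SC: 3 outcomes — {00 01 11}
SC∖claimed = {11}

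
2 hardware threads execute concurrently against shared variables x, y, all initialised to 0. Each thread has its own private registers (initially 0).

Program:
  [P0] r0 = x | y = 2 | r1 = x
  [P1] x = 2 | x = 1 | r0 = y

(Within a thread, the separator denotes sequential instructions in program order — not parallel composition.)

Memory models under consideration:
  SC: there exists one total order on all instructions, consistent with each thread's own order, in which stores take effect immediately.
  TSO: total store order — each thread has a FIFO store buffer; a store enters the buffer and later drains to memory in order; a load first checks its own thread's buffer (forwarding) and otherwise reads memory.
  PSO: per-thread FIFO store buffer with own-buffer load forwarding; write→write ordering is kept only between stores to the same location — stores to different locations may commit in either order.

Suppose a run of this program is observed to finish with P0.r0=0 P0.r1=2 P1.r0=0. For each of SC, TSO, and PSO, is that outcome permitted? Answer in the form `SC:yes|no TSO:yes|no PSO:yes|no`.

outcome vector order: (P0.r0,P0.r1,P1.r0)
SC: 9 outcomes — {0/0/2 0/1/0 0/1/2 0/2/2 1/1/0 1/1/2 2/1/0 2/1/2 2/2/2}
TSO: 12 outcomes — {0/0/0 0/0/2 0/1/0 0/1/2 0/2/0 0/2/2 1/1/0 1/1/2 2/1/0 2/1/2 2/2/0 2/2/2}
PSO: 12 outcomes — {0/0/0 0/0/2 0/1/0 0/1/2 0/2/0 0/2/2 1/1/0 1/1/2 2/1/0 2/1/2 2/2/0 2/2/2}
target 0/2/0 ∈ {TSO,PSO}

SC:no TSO:yes PSO:yes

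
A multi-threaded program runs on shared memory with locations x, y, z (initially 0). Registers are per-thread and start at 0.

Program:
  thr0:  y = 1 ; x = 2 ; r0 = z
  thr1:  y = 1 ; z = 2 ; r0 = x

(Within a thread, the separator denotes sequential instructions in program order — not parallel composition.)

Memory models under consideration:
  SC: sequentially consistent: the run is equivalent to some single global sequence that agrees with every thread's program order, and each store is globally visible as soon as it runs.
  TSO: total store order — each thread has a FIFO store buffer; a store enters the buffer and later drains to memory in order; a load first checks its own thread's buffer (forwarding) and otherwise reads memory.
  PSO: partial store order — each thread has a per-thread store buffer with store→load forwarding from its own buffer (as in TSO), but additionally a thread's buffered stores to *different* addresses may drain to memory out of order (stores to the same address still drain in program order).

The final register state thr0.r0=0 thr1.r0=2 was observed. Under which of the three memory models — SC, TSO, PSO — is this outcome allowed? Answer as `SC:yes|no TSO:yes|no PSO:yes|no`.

outcome vector order: (thr0.r0,thr1.r0)
under SC → (0,2); (2,0); (2,2)
under TSO → (0,0); (0,2); (2,0); (2,2)
under PSO → (0,0); (0,2); (2,0); (2,2)
target (0,2) ∈ {SC,TSO,PSO}

SC:yes TSO:yes PSO:yes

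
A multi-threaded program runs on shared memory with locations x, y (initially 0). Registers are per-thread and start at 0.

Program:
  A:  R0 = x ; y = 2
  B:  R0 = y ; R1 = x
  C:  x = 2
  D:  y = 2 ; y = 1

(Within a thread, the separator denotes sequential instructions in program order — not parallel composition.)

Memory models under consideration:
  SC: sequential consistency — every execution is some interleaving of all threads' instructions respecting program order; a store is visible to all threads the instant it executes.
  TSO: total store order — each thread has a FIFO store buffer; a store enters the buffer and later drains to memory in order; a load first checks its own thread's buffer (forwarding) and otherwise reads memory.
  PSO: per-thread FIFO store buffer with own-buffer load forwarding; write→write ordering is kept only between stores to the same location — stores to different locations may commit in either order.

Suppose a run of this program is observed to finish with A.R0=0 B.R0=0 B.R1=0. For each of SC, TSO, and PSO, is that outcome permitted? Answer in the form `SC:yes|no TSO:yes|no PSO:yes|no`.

SC:yes TSO:yes PSO:yes

outcome vector order: (A.R0,B.R0,B.R1)
SC (12): <0 0 0> <0 0 2> <0 1 0> <0 1 2> <0 2 0> <0 2 2> <2 0 0> <2 0 2> <2 1 0> <2 1 2> <2 2 0> <2 2 2>
TSO (12): <0 0 0> <0 0 2> <0 1 0> <0 1 2> <0 2 0> <0 2 2> <2 0 0> <2 0 2> <2 1 0> <2 1 2> <2 2 0> <2 2 2>
PSO (12): <0 0 0> <0 0 2> <0 1 0> <0 1 2> <0 2 0> <0 2 2> <2 0 0> <2 0 2> <2 1 0> <2 1 2> <2 2 0> <2 2 2>
target <0 0 0> ∈ {SC,TSO,PSO}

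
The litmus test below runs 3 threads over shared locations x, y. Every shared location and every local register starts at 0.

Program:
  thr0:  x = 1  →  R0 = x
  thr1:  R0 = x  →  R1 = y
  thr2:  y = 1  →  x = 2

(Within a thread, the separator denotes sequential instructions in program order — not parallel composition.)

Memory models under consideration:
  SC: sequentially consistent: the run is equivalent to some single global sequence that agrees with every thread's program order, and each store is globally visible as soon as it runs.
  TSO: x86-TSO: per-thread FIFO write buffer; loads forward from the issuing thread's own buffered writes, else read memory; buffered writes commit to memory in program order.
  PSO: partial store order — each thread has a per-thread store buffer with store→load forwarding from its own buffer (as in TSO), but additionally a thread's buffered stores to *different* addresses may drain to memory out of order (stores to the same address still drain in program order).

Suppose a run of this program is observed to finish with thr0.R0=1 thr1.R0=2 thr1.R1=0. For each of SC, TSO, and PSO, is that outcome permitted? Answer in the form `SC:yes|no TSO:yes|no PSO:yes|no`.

SC:no TSO:no PSO:yes

outcome vector order: (thr0.R0,thr1.R0,thr1.R1)
under SC → 100; 101; 110; 111; 121; 200; 201; 210; 211; 221
under TSO → 100; 101; 110; 111; 121; 200; 201; 210; 211; 221
under PSO → 100; 101; 110; 111; 120; 121; 200; 201; 210; 211; 220; 221
target 120 ∈ {PSO}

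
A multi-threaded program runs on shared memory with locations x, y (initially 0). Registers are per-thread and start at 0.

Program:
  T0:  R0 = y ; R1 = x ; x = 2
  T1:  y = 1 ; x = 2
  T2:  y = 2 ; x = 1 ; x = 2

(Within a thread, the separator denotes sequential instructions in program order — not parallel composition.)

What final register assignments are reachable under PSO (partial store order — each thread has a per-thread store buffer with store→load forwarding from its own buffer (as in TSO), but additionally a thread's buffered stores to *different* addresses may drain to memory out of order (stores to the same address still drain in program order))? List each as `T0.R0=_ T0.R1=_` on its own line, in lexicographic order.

outcome vector order: (T0.R0,T0.R1)
|PSO outcomes| = 9

T0.R0=0 T0.R1=0
T0.R0=0 T0.R1=1
T0.R0=0 T0.R1=2
T0.R0=1 T0.R1=0
T0.R0=1 T0.R1=1
T0.R0=1 T0.R1=2
T0.R0=2 T0.R1=0
T0.R0=2 T0.R1=1
T0.R0=2 T0.R1=2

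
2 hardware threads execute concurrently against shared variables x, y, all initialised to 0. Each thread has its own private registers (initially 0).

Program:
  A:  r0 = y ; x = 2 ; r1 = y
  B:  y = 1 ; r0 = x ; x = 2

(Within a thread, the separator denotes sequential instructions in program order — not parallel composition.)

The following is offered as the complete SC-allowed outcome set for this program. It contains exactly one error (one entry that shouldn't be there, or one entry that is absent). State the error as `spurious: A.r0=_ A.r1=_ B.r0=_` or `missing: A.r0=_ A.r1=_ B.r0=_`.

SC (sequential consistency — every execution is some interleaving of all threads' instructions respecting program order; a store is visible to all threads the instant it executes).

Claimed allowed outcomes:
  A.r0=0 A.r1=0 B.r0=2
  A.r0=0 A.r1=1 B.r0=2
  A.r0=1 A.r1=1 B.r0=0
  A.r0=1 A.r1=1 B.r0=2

outcome vector order: (A.r0,A.r1,B.r0)
SC: 5 outcomes — {<0 0 2>, <0 1 0>, <0 1 2>, <1 1 0>, <1 1 2>}
SC∖claimed = {<0 1 0>}

missing: A.r0=0 A.r1=1 B.r0=0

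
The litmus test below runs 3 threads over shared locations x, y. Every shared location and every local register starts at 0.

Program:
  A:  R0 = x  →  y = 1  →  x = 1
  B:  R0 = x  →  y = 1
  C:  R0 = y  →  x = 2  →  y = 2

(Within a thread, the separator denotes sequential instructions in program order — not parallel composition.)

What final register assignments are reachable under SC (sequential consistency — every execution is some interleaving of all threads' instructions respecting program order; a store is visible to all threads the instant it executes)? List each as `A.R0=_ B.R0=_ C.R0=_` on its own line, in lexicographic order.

A.R0=0 B.R0=0 C.R0=0
A.R0=0 B.R0=0 C.R0=1
A.R0=0 B.R0=1 C.R0=0
A.R0=0 B.R0=1 C.R0=1
A.R0=0 B.R0=2 C.R0=0
A.R0=0 B.R0=2 C.R0=1
A.R0=2 B.R0=0 C.R0=0
A.R0=2 B.R0=0 C.R0=1
A.R0=2 B.R0=1 C.R0=0
A.R0=2 B.R0=2 C.R0=0

outcome vector order: (A.R0,B.R0,C.R0)
|SC outcomes| = 10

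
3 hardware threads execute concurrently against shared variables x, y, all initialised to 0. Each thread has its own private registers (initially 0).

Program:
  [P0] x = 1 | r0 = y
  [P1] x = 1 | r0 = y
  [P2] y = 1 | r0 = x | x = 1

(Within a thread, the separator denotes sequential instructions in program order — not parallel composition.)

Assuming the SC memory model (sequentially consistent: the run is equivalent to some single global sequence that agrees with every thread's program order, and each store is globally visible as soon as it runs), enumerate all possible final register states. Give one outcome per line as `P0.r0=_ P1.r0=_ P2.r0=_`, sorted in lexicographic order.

outcome vector order: (P0.r0,P1.r0,P2.r0)
|SC outcomes| = 5

P0.r0=0 P1.r0=0 P2.r0=1
P0.r0=0 P1.r0=1 P2.r0=1
P0.r0=1 P1.r0=0 P2.r0=1
P0.r0=1 P1.r0=1 P2.r0=0
P0.r0=1 P1.r0=1 P2.r0=1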